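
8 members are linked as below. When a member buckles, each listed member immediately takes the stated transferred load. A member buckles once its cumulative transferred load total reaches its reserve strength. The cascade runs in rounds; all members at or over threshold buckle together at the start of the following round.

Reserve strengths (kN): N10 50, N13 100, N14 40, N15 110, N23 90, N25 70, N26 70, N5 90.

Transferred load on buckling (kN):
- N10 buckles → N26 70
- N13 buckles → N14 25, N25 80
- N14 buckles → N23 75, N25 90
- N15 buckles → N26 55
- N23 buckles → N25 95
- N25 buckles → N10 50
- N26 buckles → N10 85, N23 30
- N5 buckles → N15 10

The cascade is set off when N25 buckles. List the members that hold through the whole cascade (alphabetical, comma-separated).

Round 1 — N25 buckles (initial).
  N10: +50 → 50 ≥ 50
Round 2 — N10 buckles.
  N26: +70 → 70 ≥ 70
Round 3 — N26 buckles.
  N23: +30 → 30 < 90
No further bucklings.

N13, N14, N15, N23, N5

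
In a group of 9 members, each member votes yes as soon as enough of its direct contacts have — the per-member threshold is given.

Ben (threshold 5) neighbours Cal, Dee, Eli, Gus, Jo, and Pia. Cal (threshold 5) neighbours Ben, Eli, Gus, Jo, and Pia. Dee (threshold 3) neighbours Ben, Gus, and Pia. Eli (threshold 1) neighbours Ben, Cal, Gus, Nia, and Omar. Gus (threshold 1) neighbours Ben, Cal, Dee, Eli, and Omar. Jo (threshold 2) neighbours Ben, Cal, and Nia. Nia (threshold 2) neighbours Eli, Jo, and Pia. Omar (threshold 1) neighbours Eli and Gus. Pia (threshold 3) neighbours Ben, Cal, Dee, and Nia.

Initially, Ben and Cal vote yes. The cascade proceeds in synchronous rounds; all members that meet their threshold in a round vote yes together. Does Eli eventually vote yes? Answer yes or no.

yes

Round 1 — Ben, Cal vote yes (initial).
Round 2 — checking thresholds:
  Dee: 1 of 3 neighbours < 3, below threshold.
  Eli: 2 of 5 neighbours ≥ 1, votes yes.
  Gus: 2 of 5 neighbours ≥ 1, votes yes.
  Jo: 2 of 3 neighbours ≥ 2, votes yes.
  Pia: 2 of 4 neighbours < 3, below threshold.
Round 3 — checking thresholds:
  Dee: 2 of 3 neighbours < 3, below threshold.
  Nia: 2 of 3 neighbours ≥ 2, votes yes.
  Omar: 2 of 2 neighbours ≥ 1, votes yes.
  Pia: 2 of 4 neighbours < 3, below threshold.
Round 4 — checking thresholds:
  Dee: 2 of 3 neighbours < 3, below threshold.
  Pia: 3 of 4 neighbours ≥ 3, votes yes.
Round 5 — checking thresholds:
  Dee: 3 of 3 neighbours ≥ 3, votes yes.
Round 6 — no new yes votes; cascade stops.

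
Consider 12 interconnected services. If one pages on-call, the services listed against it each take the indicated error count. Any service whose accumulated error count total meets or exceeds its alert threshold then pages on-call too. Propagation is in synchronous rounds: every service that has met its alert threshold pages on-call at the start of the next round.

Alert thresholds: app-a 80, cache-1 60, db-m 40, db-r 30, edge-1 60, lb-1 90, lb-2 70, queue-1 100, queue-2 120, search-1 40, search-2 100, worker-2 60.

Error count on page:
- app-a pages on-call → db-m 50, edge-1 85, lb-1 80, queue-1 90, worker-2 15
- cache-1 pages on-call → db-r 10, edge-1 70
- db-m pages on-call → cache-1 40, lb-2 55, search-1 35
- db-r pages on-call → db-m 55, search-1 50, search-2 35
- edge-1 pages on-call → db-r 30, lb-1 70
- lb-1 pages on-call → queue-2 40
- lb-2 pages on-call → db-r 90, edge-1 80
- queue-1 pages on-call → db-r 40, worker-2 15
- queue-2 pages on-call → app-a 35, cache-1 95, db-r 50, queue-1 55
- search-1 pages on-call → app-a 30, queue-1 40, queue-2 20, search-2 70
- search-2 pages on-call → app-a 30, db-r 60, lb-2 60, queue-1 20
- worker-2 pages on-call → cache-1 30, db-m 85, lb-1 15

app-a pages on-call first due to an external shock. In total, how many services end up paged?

Round 1 — app-a pages on-call (initial).
  db-m: +50 → 50 ≥ 40
  edge-1: +85 → 85 ≥ 60
  lb-1: +80 → 80 < 90
  queue-1: +90 → 90 < 100
  worker-2: +15 → 15 < 60
Round 2 — db-m, edge-1 page on-call.
  cache-1: +40 → 40 < 60
  db-r: +30 → 30 ≥ 30
  lb-1: +70 → 150 ≥ 90
  lb-2: +55 → 55 < 70
  search-1: +35 → 35 < 40
Round 3 — db-r, lb-1 page on-call.
  queue-2: +40 → 40 < 120
  search-1: +50 → 85 ≥ 40
  search-2: +35 → 35 < 100
Round 4 — search-1 pages on-call.
  queue-1: +40 → 130 ≥ 100
  queue-2: +20 → 60 < 120
  search-2: +70 → 105 ≥ 100
Round 5 — queue-1, search-2 page on-call.
  lb-2: +60 → 115 ≥ 70
  worker-2: +15 → 30 < 60
Round 6 — lb-2 pages on-call.
No further pages.

9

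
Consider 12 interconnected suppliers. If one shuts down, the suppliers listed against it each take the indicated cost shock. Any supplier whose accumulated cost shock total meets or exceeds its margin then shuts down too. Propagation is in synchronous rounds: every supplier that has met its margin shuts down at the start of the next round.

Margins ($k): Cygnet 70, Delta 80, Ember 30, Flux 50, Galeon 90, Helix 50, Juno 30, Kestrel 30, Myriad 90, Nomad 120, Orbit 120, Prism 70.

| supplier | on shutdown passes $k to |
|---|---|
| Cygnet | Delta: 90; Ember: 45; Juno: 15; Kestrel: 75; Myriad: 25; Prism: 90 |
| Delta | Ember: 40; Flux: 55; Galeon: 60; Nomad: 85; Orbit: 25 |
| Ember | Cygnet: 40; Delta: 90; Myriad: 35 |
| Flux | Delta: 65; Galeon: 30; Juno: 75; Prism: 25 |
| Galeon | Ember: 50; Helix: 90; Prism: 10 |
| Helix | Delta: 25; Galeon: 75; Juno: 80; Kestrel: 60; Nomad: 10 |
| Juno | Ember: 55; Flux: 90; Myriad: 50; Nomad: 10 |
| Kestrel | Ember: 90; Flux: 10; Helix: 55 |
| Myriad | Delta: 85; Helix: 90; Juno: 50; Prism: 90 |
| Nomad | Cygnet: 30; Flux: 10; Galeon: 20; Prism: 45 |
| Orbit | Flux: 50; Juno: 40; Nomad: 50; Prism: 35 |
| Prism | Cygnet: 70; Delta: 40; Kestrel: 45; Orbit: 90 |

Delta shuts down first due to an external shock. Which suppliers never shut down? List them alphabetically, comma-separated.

Round 1 — Delta shuts down (initial).
  Ember: +40 → 40 ≥ 30
  Flux: +55 → 55 ≥ 50
  Galeon: +60 → 60 < 90
  Nomad: +85 → 85 < 120
  Orbit: +25 → 25 < 120
Round 2 — Ember, Flux shut down.
  Cygnet: +40 → 40 < 70
  Galeon: +30 → 90 ≥ 90
  Juno: +75 → 75 ≥ 30
  Myriad: +35 → 35 < 90
  Prism: +25 → 25 < 70
Round 3 — Galeon, Juno shut down.
  Helix: +90 → 90 ≥ 50
  Myriad: +50 → 85 < 90
  Nomad: +10 → 95 < 120
  Prism: +10 → 35 < 70
Round 4 — Helix shuts down.
  Kestrel: +60 → 60 ≥ 30
  Nomad: +10 → 105 < 120
Round 5 — Kestrel shuts down.
No further shutdowns.

Cygnet, Myriad, Nomad, Orbit, Prism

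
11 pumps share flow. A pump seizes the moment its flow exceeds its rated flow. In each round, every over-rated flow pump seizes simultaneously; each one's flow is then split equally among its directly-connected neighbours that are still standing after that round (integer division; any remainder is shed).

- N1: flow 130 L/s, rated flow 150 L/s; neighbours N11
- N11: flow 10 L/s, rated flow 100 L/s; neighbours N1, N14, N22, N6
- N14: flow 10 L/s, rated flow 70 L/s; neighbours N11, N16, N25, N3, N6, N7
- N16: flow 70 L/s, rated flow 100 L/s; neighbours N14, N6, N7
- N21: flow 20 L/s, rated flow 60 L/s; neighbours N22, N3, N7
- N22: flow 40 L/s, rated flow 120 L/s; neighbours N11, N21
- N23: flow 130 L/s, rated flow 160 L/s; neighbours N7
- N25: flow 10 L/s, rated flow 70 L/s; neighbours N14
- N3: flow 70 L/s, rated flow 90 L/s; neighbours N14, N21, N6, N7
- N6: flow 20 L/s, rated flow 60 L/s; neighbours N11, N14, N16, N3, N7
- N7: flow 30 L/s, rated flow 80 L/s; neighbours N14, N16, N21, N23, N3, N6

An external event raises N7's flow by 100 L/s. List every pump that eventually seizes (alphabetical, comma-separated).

Round 1 — N7 at 130 > 80. N7 seizes.
  N7 sheds 130 L/s to N14, N16, N21, N23, N3, N6: 21 each (4 lost).
    N14: 10+21 = 31 ≤ 70
    N16: 70+21 = 91 ≤ 100
    N21: 20+21 = 41 ≤ 60
    N23: 130+21 = 151 ≤ 160
    N3: 70+21 = 91 > 90
    N6: 20+21 = 41 ≤ 60
Round 2 — N3 seizes.
  N3 sheds 91 L/s to N14, N21, N6: 30 each (1 lost).
    N14: 31+30 = 61 ≤ 70
    N21: 41+30 = 71 > 60
    N6: 41+30 = 71 > 60
Round 3 — N21, N6 seize.
  N21 sheds 71 L/s to N22: 71 each.
    N22: 40+71 = 111 ≤ 120
  N6 sheds 71 L/s to N11, N14, N16: 23 each (2 lost).
    N11: 10+23 = 33 ≤ 100
    N14: 61+23 = 84 > 70
    N16: 91+23 = 114 > 100
Round 4 — N14, N16 seize.
  N14 sheds 84 L/s to N11, N25: 42 each.
    N11: 33+42 = 75 ≤ 100
    N25: 10+42 = 52 ≤ 70
  N16 sheds 114 L/s: no online neighbours, lost.
No further seizures.

N14, N16, N21, N3, N6, N7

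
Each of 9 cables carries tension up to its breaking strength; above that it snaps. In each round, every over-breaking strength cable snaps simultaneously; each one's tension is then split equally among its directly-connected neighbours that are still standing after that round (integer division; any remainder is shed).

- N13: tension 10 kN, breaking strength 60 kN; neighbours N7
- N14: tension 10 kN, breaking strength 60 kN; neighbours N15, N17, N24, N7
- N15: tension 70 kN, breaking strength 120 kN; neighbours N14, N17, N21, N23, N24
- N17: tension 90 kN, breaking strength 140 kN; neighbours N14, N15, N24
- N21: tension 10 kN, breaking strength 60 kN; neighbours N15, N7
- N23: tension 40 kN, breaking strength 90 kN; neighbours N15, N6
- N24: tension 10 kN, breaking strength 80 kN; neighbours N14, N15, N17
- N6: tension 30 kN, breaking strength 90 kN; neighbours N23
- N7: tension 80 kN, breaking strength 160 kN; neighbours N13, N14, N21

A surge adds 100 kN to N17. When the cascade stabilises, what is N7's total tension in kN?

116

Round 1 — N17 at 190 > 140. N17 snaps.
  N17 sheds 190 kN to N14, N15, N24: 63 each (1 lost).
    N14: 10+63 = 73 > 60
    N15: 70+63 = 133 > 120
    N24: 10+63 = 73 ≤ 80
Round 2 — N14, N15 snap.
  N14 sheds 73 kN to N24, N7: 36 each (1 lost).
    N24: 73+36 = 109 > 80
    N7: 80+36 = 116 ≤ 160
  N15 sheds 133 kN to N21, N23, N24: 44 each (1 lost).
    N21: 10+44 = 54 ≤ 60
    N23: 40+44 = 84 ≤ 90
    N24: 109+44 = 153 > 80
Round 3 — N24 snaps.
  N24 sheds 153 kN: no online neighbours, lost.
No further breaks.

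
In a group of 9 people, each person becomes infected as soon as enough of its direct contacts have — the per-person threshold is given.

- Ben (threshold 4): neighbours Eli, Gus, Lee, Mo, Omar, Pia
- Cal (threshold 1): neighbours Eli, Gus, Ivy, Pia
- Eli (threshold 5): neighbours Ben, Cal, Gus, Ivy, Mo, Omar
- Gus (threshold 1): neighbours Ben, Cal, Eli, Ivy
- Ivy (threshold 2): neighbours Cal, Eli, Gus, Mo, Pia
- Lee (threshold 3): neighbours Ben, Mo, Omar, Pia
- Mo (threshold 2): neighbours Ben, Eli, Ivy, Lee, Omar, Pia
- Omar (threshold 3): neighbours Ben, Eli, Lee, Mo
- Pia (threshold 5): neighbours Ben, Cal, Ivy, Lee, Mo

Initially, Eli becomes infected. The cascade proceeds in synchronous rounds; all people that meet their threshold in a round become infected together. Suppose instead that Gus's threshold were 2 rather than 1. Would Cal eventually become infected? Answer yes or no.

yes

With Gus's threshold at 2:
Round 1 — Eli becomes infected (initial).
Round 2 — checking thresholds:
  Ben: 1 of 6 neighbours < 4, not yet.
  Cal: 1 of 4 neighbours ≥ 1, becomes infected.
  Gus: 1 of 4 neighbours < 2, not yet.
  Ivy: 1 of 5 neighbours < 2, not yet.
  Mo: 1 of 6 neighbours < 2, not yet.
  Omar: 1 of 4 neighbours < 3, not yet.
Round 3 — checking thresholds:
  Ben: 1 of 6 neighbours < 4, not yet.
  Gus: 2 of 4 neighbours ≥ 2, becomes infected.
  Ivy: 2 of 5 neighbours ≥ 2, becomes infected.
  Mo: 1 of 6 neighbours < 2, not yet.
  Omar: 1 of 4 neighbours < 3, not yet.
  Pia: 1 of 5 neighbours < 5, not yet.
Round 4 — checking thresholds:
  Ben: 2 of 6 neighbours < 4, not yet.
  Mo: 2 of 6 neighbours ≥ 2, becomes infected.
  Omar: 1 of 4 neighbours < 3, not yet.
  Pia: 2 of 5 neighbours < 5, not yet.
Round 5 — no new infections; cascade stops.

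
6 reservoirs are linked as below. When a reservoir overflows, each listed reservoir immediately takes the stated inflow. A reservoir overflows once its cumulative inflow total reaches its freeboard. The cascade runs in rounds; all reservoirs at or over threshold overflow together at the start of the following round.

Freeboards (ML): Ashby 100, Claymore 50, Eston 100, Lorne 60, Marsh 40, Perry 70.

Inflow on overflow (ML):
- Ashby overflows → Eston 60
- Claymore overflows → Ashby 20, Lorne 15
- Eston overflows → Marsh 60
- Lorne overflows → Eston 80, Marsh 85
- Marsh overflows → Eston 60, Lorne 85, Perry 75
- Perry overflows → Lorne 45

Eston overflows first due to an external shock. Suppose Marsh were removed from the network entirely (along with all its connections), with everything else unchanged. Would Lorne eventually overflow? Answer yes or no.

no

With Marsh removed:
Round 1 — Eston overflows (initial).
No further overflows.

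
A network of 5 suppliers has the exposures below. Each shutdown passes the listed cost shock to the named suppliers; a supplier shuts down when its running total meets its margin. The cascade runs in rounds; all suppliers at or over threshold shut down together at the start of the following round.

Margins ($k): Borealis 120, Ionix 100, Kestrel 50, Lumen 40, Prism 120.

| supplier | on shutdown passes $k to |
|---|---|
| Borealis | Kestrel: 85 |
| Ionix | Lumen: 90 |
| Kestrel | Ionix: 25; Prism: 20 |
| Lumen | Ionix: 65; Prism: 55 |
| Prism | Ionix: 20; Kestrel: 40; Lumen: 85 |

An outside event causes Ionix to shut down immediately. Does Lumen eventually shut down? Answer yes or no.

yes

Round 1 — Ionix shuts down (initial).
  Lumen: +90 → 90 ≥ 40
Round 2 — Lumen shuts down.
  Prism: +55 → 55 < 120
No further shutdowns.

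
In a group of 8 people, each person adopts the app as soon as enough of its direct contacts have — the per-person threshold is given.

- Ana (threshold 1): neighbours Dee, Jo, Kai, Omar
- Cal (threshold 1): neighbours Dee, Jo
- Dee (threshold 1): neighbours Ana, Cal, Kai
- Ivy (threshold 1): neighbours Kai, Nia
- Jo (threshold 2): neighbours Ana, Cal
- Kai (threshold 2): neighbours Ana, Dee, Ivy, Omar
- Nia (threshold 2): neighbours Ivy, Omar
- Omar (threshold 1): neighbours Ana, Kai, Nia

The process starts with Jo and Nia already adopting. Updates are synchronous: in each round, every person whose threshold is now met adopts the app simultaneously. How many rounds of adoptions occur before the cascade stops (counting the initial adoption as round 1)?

3

Round 1 — Jo, Nia adopt the app (initial).
Round 2 — checking thresholds:
  Ana: 1 of 4 neighbours ≥ 1, adopts the app.
  Cal: 1 of 2 neighbours ≥ 1, adopts the app.
  Ivy: 1 of 2 neighbours ≥ 1, adopts the app.
  Omar: 1 of 3 neighbours ≥ 1, adopts the app.
Round 3 — checking thresholds:
  Dee: 2 of 3 neighbours ≥ 1, adopts the app.
  Kai: 3 of 4 neighbours ≥ 2, adopts the app.
Round 4 — no new adoptions; cascade stops.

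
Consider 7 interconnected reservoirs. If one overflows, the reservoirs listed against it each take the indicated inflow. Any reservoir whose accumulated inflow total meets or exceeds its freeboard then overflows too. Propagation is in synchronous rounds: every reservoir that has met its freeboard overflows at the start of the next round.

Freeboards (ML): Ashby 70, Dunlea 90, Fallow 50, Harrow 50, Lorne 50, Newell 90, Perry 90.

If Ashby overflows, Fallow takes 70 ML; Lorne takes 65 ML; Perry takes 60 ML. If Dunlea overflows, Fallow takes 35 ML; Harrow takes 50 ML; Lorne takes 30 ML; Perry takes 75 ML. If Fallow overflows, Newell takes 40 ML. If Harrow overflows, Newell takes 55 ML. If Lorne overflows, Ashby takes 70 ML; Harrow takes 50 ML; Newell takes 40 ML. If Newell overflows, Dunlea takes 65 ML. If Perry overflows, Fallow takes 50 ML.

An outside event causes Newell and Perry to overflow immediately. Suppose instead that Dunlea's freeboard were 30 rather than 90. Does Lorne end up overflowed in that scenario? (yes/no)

no

With Dunlea's freeboard at 30:
Round 1 — Newell, Perry overflow (initial).
  Dunlea: +65 → 65 ≥ 30
  Fallow: +50 → 50 ≥ 50
Round 2 — Dunlea, Fallow overflow.
  Harrow: +50 → 50 ≥ 50
  Lorne: +30 → 30 < 50
Round 3 — Harrow overflows.
No further overflows.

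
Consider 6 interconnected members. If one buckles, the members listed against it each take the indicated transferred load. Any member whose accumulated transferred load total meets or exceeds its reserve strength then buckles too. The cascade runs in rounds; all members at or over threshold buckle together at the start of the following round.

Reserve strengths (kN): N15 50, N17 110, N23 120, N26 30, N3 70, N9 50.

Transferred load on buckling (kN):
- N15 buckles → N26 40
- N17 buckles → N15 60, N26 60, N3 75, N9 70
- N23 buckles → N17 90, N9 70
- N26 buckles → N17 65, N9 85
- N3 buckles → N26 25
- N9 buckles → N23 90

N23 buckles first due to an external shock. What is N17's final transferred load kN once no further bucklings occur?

90

Round 1 — N23 buckles (initial).
  N17: +90 → 90 < 110
  N9: +70 → 70 ≥ 50
Round 2 — N9 buckles.
No further bucklings.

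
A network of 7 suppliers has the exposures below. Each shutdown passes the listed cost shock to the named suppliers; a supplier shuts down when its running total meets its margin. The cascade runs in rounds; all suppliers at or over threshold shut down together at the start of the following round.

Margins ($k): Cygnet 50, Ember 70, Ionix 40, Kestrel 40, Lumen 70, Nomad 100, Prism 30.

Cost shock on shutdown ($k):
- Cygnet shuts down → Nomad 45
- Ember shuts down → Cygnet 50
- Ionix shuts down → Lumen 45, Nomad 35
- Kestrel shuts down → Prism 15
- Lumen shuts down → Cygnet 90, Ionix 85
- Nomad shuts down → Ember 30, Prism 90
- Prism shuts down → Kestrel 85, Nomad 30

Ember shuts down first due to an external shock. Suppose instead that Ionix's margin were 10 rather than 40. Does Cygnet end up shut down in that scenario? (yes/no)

yes

With Ionix's margin at 10:
Round 1 — Ember shuts down (initial).
  Cygnet: +50 → 50 ≥ 50
Round 2 — Cygnet shuts down.
  Nomad: +45 → 45 < 100
No further shutdowns.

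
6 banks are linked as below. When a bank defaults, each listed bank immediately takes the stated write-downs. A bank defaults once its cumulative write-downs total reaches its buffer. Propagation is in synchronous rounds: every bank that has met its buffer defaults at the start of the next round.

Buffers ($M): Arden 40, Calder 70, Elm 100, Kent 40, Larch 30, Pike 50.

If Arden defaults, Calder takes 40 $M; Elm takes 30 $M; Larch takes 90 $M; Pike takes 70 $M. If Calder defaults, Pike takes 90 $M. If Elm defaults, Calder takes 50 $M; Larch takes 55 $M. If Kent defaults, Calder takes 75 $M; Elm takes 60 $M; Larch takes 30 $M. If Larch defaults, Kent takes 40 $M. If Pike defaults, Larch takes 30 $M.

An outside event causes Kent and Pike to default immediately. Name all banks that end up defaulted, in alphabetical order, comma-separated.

Calder, Kent, Larch, Pike

Round 1 — Kent, Pike default (initial).
  Calder: +75 → 75 ≥ 70
  Elm: +60 → 60 < 100
  Larch: +30+30 → 60 ≥ 30
Round 2 — Calder, Larch default.
No further defaults.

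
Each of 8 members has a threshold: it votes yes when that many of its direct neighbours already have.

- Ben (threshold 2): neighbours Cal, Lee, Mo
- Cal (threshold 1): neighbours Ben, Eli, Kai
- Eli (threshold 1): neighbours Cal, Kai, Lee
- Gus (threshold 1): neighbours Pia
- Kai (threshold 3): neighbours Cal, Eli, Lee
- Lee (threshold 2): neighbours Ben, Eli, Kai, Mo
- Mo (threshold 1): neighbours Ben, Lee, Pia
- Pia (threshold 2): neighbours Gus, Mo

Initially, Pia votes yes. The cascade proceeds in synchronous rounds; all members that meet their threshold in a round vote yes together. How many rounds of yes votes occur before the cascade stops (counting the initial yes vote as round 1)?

Round 1 — Pia votes yes (initial).
Round 2 — checking thresholds:
  Gus: 1 of 1 neighbours ≥ 1, votes yes.
  Mo: 1 of 3 neighbours ≥ 1, votes yes.
Round 3 — no new yes votes; cascade stops.

2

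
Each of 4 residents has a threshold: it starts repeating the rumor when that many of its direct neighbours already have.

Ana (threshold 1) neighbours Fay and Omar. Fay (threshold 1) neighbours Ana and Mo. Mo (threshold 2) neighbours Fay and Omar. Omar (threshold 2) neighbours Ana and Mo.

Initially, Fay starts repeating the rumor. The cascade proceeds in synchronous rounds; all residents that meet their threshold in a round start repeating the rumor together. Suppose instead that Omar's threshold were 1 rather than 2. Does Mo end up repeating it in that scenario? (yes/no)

With Omar's threshold at 1:
Round 1 — Fay starts repeating the rumor (initial).
Round 2 — checking thresholds:
  Ana: 1 of 2 neighbours ≥ 1, starts repeating the rumor.
  Mo: 1 of 2 neighbours < 2, below threshold.
Round 3 — checking thresholds:
  Mo: 1 of 2 neighbours < 2, below threshold.
  Omar: 1 of 2 neighbours ≥ 1, starts repeating the rumor.
Round 4 — checking thresholds:
  Mo: 2 of 2 neighbours ≥ 2, starts repeating the rumor.
Round 5 — no new spreads; cascade stops.

yes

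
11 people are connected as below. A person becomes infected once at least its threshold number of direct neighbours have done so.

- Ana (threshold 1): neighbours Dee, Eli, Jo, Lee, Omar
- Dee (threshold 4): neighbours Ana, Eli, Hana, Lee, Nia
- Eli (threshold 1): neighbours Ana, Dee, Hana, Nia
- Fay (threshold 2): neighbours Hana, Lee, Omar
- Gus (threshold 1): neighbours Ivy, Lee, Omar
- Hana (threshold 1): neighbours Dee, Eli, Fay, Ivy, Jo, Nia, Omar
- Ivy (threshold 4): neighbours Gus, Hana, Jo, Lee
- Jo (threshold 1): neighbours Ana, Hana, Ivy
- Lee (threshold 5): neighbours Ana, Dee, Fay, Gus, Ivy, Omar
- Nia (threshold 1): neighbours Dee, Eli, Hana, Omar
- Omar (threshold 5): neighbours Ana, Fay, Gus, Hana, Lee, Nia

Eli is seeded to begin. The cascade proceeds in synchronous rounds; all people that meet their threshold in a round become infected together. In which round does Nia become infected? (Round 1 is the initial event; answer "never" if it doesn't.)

2

Round 1 — Eli becomes infected (initial).
Round 2 — checking thresholds:
  Ana: 1 of 5 neighbours ≥ 1, becomes infected.
  Dee: 1 of 5 neighbours < 4, not yet.
  Hana: 1 of 7 neighbours ≥ 1, becomes infected.
  Nia: 1 of 4 neighbours ≥ 1, becomes infected.
Round 3 — checking thresholds:
  Dee: 4 of 5 neighbours ≥ 4, becomes infected.
  Fay: 1 of 3 neighbours < 2, not yet.
  Ivy: 1 of 4 neighbours < 4, not yet.
  Jo: 2 of 3 neighbours ≥ 1, becomes infected.
  Lee: 1 of 6 neighbours < 5, not yet.
  Omar: 3 of 6 neighbours < 5, not yet.
Round 4 — no new infections; cascade stops.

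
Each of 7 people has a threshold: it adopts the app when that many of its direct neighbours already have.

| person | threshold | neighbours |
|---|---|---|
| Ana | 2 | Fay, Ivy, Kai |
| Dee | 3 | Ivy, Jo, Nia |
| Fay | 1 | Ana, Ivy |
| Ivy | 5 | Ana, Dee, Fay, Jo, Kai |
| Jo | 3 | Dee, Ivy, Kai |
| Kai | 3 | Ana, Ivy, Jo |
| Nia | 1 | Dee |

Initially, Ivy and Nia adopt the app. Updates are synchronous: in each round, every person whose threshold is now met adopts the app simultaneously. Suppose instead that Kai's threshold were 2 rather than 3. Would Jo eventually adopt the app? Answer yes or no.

With Kai's threshold at 2:
Round 1 — Ivy, Nia adopt the app (initial).
Round 2 — checking thresholds:
  Ana: 1 of 3 neighbours < 2, holds.
  Dee: 2 of 3 neighbours < 3, holds.
  Fay: 1 of 2 neighbours ≥ 1, adopts the app.
  Jo: 1 of 3 neighbours < 3, holds.
  Kai: 1 of 3 neighbours < 2, holds.
Round 3 — checking thresholds:
  Ana: 2 of 3 neighbours ≥ 2, adopts the app.
  Dee: 2 of 3 neighbours < 3, holds.
  Jo: 1 of 3 neighbours < 3, holds.
  Kai: 1 of 3 neighbours < 2, holds.
Round 4 — checking thresholds:
  Dee: 2 of 3 neighbours < 3, holds.
  Jo: 1 of 3 neighbours < 3, holds.
  Kai: 2 of 3 neighbours ≥ 2, adopts the app.
Round 5 — no new adoptions; cascade stops.

no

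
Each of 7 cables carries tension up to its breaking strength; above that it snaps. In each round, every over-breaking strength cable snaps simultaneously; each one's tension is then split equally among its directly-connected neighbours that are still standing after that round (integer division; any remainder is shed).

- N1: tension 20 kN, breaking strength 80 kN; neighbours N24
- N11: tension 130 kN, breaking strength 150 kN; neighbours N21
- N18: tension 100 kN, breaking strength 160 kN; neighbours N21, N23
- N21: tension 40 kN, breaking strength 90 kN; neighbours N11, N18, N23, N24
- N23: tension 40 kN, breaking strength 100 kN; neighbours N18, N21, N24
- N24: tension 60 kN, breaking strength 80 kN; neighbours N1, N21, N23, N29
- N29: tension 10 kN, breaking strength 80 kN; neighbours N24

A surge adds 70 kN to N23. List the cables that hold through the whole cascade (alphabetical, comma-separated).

Round 1 — N23 at 110 > 100. N23 snaps.
  N23 sheds 110 kN to N18, N21, N24: 36 each (2 lost).
    N18: 100+36 = 136 ≤ 160
    N21: 40+36 = 76 ≤ 90
    N24: 60+36 = 96 > 80
Round 2 — N24 snaps.
  N24 sheds 96 kN to N1, N21, N29: 32 each.
    N1: 20+32 = 52 ≤ 80
    N21: 76+32 = 108 > 90
    N29: 10+32 = 42 ≤ 80
Round 3 — N21 snaps.
  N21 sheds 108 kN to N11, N18: 54 each.
    N11: 130+54 = 184 > 150
    N18: 136+54 = 190 > 160
Round 4 — N11, N18 snap.
  N11 sheds 184 kN: no online neighbours, lost.
  N18 sheds 190 kN: no online neighbours, lost.
No further breaks.

N1, N29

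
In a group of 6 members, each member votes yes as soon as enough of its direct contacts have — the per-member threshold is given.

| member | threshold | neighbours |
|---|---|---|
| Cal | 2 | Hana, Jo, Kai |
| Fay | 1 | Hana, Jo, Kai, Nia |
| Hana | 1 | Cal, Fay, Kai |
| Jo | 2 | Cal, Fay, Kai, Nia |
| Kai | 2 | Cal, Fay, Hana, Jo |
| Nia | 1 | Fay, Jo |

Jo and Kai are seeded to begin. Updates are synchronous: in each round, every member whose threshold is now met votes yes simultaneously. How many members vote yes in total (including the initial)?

6

Round 1 — Jo, Kai vote yes (initial).
Round 2 — checking thresholds:
  Cal: 2 of 3 neighbours ≥ 2, votes yes.
  Fay: 2 of 4 neighbours ≥ 1, votes yes.
  Hana: 1 of 3 neighbours ≥ 1, votes yes.
  Nia: 1 of 2 neighbours ≥ 1, votes yes.
Round 3 — no new yes votes; cascade stops.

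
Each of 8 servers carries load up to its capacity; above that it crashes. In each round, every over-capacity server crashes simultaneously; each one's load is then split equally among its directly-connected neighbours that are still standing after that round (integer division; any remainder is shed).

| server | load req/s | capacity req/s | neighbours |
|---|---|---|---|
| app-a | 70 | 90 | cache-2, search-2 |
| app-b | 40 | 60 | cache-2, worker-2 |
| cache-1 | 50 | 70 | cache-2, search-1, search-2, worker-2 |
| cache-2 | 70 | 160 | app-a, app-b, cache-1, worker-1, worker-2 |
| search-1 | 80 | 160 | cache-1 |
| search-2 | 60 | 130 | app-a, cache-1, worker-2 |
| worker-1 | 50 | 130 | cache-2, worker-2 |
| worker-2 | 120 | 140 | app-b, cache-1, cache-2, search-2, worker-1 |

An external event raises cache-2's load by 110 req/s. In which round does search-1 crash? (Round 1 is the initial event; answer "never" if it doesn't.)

Round 1 — cache-2 at 180 > 160. cache-2 crashes.
  cache-2 sheds 180 req/s to app-a, app-b, cache-1, worker-1, worker-2: 36 each.
    app-a: 70+36 = 106 > 90
    app-b: 40+36 = 76 > 60
    cache-1: 50+36 = 86 > 70
    worker-1: 50+36 = 86 ≤ 130
    worker-2: 120+36 = 156 > 140
Round 2 — app-a, app-b, cache-1, worker-2 crash.
  app-a sheds 106 req/s to search-2: 106 each.
    search-2: 60+106 = 166 > 130
  app-b sheds 76 req/s: no online neighbours, lost.
  cache-1 sheds 86 req/s to search-1, search-2: 43 each.
    search-1: 80+43 = 123 ≤ 160
    search-2: 166+43 = 209 > 130
  worker-2 sheds 156 req/s to search-2, worker-1: 78 each.
    search-2: 209+78 = 287 > 130
    worker-1: 86+78 = 164 > 130
Round 3 — search-2, worker-1 crash.
  search-2 sheds 287 req/s: no online neighbours, lost.
  worker-1 sheds 164 req/s: no online neighbours, lost.
No further crashes.

never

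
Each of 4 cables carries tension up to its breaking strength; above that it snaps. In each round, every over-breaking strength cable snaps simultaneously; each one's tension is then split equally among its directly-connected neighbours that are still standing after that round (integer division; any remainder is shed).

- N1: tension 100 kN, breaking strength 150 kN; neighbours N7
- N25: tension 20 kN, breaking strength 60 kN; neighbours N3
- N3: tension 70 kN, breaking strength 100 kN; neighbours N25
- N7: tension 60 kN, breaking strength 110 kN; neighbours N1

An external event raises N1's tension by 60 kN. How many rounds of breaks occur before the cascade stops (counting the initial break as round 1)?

2

Round 1 — N1 at 160 > 150. N1 snaps.
  N1 sheds 160 kN to N7: 160 each.
    N7: 60+160 = 220 > 110
Round 2 — N7 snaps.
  N7 sheds 220 kN: no online neighbours, lost.
No further breaks.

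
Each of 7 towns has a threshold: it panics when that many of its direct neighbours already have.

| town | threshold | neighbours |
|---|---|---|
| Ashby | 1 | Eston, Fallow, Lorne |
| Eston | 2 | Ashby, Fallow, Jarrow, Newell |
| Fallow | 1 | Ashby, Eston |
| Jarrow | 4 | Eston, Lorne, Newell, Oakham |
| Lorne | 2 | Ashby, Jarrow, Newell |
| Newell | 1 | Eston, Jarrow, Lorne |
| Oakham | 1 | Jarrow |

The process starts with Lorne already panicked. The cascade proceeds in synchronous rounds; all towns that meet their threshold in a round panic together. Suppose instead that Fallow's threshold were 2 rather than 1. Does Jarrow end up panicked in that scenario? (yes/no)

With Fallow's threshold at 2:
Round 1 — Lorne panics (initial).
Round 2 — checking thresholds:
  Ashby: 1 of 3 neighbours ≥ 1, panics.
  Jarrow: 1 of 4 neighbours < 4, holds.
  Newell: 1 of 3 neighbours ≥ 1, panics.
Round 3 — checking thresholds:
  Eston: 2 of 4 neighbours ≥ 2, panics.
  Fallow: 1 of 2 neighbours < 2, holds.
  Jarrow: 2 of 4 neighbours < 4, holds.
Round 4 — checking thresholds:
  Fallow: 2 of 2 neighbours ≥ 2, panics.
  Jarrow: 3 of 4 neighbours < 4, holds.
Round 5 — no new panics; cascade stops.

no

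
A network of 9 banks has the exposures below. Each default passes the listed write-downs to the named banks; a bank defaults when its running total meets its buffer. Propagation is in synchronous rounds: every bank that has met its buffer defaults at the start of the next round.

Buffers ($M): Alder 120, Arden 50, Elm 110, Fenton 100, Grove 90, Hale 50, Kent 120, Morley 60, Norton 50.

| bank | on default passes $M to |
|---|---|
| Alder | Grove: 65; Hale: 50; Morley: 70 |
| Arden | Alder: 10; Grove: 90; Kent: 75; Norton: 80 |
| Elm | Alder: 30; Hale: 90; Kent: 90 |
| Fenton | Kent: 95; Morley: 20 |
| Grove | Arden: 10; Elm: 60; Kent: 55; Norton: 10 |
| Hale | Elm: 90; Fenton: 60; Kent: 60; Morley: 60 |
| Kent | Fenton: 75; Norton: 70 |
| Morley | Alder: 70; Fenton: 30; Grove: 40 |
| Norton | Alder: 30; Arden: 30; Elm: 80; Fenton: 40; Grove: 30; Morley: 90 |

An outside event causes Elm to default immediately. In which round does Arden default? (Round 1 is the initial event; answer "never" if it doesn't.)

never

Round 1 — Elm defaults (initial).
  Alder: +30 → 30 < 120
  Hale: +90 → 90 ≥ 50
  Kent: +90 → 90 < 120
Round 2 — Hale defaults.
  Fenton: +60 → 60 < 100
  Kent: +60 → 150 ≥ 120
  Morley: +60 → 60 ≥ 60
Round 3 — Kent, Morley default.
  Alder: +70 → 100 < 120
  Fenton: +75+30 → 165 ≥ 100
  Grove: +40 → 40 < 90
  Norton: +70 → 70 ≥ 50
Round 4 — Fenton, Norton default.
  Alder: +30 → 130 ≥ 120
  Arden: +30 → 30 < 50
  Grove: +30 → 70 < 90
Round 5 — Alder defaults.
  Grove: +65 → 135 ≥ 90
Round 6 — Grove defaults.
  Arden: +10 → 40 < 50
No further defaults.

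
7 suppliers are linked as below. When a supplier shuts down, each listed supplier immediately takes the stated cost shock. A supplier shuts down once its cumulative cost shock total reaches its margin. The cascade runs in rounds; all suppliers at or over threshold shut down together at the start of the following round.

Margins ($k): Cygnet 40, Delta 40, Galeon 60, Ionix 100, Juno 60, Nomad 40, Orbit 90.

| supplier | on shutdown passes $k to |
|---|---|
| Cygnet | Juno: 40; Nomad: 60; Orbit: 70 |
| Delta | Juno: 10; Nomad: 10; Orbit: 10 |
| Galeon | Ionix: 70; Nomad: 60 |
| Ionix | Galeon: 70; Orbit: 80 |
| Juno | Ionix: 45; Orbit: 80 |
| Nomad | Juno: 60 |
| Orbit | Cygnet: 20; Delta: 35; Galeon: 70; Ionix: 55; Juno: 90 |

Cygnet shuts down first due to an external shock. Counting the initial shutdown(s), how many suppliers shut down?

Round 1 — Cygnet shuts down (initial).
  Juno: +40 → 40 < 60
  Nomad: +60 → 60 ≥ 40
  Orbit: +70 → 70 < 90
Round 2 — Nomad shuts down.
  Juno: +60 → 100 ≥ 60
Round 3 — Juno shuts down.
  Ionix: +45 → 45 < 100
  Orbit: +80 → 150 ≥ 90
Round 4 — Orbit shuts down.
  Delta: +35 → 35 < 40
  Galeon: +70 → 70 ≥ 60
  Ionix: +55 → 100 ≥ 100
Round 5 — Galeon, Ionix shut down.
No further shutdowns.

6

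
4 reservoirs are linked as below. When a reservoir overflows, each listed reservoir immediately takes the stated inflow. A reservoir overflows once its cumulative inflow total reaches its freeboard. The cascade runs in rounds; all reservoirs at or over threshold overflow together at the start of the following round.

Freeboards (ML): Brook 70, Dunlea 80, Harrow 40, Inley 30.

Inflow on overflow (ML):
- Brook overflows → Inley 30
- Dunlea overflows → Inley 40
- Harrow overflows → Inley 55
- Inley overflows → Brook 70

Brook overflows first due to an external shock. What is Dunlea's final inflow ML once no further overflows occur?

0

Round 1 — Brook overflows (initial).
  Inley: +30 → 30 ≥ 30
Round 2 — Inley overflows.
No further overflows.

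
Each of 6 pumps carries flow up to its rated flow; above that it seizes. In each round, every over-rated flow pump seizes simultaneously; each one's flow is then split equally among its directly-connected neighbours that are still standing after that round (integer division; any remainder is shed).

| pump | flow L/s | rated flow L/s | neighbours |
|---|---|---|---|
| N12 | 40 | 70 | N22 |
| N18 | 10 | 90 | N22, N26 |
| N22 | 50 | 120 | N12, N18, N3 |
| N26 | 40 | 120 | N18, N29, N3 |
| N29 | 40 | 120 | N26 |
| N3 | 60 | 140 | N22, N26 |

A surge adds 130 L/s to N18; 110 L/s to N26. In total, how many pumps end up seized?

Round 1 — N18 at 140 > 90; N26 at 150 > 120. N18, N26 seize.
  N18 sheds 140 L/s to N22: 140 each.
    N22: 50+140 = 190 > 120
  N26 sheds 150 L/s to N29, N3: 75 each.
    N29: 40+75 = 115 ≤ 120
    N3: 60+75 = 135 ≤ 140
Round 2 — N22 seizes.
  N22 sheds 190 L/s to N12, N3: 95 each.
    N12: 40+95 = 135 > 70
    N3: 135+95 = 230 > 140
Round 3 — N12, N3 seize.
  N12 sheds 135 L/s: no online neighbours, lost.
  N3 sheds 230 L/s: no online neighbours, lost.
No further seizures.

5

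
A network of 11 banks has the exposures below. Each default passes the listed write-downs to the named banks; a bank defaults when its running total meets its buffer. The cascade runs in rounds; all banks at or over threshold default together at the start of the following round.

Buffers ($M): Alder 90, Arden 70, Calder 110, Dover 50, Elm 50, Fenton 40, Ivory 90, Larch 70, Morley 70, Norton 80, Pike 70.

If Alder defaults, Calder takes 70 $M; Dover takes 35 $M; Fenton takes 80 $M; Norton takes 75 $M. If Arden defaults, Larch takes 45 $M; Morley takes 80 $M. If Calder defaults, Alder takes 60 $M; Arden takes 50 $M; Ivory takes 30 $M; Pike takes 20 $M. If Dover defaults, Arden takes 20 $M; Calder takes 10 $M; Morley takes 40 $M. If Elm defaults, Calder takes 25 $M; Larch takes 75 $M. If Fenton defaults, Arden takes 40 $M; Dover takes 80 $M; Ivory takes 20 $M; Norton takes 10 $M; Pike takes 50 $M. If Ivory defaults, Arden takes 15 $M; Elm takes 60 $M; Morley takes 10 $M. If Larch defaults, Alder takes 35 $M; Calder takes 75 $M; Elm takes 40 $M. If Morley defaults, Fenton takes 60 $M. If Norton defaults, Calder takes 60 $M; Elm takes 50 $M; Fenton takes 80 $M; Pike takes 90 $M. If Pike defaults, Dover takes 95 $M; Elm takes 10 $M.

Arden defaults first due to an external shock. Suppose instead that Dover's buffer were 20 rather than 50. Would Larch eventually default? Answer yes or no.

With Dover's buffer at 20:
Round 1 — Arden defaults (initial).
  Larch: +45 → 45 < 70
  Morley: +80 → 80 ≥ 70
Round 2 — Morley defaults.
  Fenton: +60 → 60 ≥ 40
Round 3 — Fenton defaults.
  Dover: +80 → 80 ≥ 20
  Ivory: +20 → 20 < 90
  Norton: +10 → 10 < 80
  Pike: +50 → 50 < 70
Round 4 — Dover defaults.
  Calder: +10 → 10 < 110
No further defaults.

no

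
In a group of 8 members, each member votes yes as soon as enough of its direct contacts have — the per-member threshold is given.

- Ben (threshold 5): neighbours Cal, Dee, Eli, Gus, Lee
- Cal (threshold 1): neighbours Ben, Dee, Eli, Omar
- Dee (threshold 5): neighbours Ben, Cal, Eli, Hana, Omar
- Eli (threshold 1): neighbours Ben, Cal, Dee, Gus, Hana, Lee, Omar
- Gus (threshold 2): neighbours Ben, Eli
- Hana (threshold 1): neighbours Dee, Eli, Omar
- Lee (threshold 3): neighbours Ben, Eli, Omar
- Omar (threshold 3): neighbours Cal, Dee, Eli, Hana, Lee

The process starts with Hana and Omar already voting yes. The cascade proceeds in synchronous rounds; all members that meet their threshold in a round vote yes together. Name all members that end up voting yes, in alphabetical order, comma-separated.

Cal, Eli, Hana, Omar

Round 1 — Hana, Omar vote yes (initial).
Round 2 — checking thresholds:
  Cal: 1 of 4 neighbours ≥ 1, votes yes.
  Dee: 2 of 5 neighbours < 5, not yet.
  Eli: 2 of 7 neighbours ≥ 1, votes yes.
  Lee: 1 of 3 neighbours < 3, not yet.
Round 3 — no new yes votes; cascade stops.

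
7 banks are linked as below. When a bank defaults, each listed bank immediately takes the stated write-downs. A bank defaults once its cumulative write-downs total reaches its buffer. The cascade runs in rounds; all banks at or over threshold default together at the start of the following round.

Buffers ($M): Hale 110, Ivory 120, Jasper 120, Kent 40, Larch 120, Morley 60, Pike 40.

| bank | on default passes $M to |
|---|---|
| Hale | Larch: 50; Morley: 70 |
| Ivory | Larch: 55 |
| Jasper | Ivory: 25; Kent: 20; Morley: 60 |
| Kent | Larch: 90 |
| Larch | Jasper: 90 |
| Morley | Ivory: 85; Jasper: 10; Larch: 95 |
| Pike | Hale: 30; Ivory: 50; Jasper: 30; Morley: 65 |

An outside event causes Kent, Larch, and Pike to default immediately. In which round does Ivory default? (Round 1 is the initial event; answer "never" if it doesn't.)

Round 1 — Kent, Larch, Pike default (initial).
  Hale: +30 → 30 < 110
  Ivory: +50 → 50 < 120
  Jasper: +90+30 → 120 ≥ 120
  Morley: +65 → 65 ≥ 60
Round 2 — Jasper, Morley default.
  Ivory: +25+85 → 160 ≥ 120
Round 3 — Ivory defaults.
No further defaults.

3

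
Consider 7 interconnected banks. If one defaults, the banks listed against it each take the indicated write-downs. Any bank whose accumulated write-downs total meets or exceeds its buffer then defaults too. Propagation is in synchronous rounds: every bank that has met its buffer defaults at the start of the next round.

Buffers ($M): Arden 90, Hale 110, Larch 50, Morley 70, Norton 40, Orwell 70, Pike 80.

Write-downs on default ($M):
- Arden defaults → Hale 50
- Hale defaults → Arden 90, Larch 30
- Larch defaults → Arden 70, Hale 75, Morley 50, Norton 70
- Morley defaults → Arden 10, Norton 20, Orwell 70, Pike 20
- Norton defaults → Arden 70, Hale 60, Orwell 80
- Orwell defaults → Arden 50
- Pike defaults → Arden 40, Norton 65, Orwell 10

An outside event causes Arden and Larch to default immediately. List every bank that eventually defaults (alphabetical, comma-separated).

Arden, Hale, Larch, Norton, Orwell

Round 1 — Arden, Larch default (initial).
  Hale: +50+75 → 125 ≥ 110
  Morley: +50 → 50 < 70
  Norton: +70 → 70 ≥ 40
Round 2 — Hale, Norton default.
  Orwell: +80 → 80 ≥ 70
Round 3 — Orwell defaults.
No further defaults.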